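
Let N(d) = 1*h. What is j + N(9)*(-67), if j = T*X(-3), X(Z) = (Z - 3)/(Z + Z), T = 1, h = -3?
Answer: 202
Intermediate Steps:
N(d) = -3 (N(d) = 1*(-3) = -3)
X(Z) = (-3 + Z)/(2*Z) (X(Z) = (-3 + Z)/((2*Z)) = (-3 + Z)*(1/(2*Z)) = (-3 + Z)/(2*Z))
j = 1 (j = 1*((½)*(-3 - 3)/(-3)) = 1*((½)*(-⅓)*(-6)) = 1*1 = 1)
j + N(9)*(-67) = 1 - 3*(-67) = 1 + 201 = 202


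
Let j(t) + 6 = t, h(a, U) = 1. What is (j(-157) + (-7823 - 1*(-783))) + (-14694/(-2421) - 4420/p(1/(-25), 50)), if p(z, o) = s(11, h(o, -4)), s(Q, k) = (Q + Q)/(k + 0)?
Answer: -65670623/8877 ≈ -7397.8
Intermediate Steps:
s(Q, k) = 2*Q/k (s(Q, k) = (2*Q)/k = 2*Q/k)
p(z, o) = 22 (p(z, o) = 2*11/1 = 2*11*1 = 22)
j(t) = -6 + t
(j(-157) + (-7823 - 1*(-783))) + (-14694/(-2421) - 4420/p(1/(-25), 50)) = ((-6 - 157) + (-7823 - 1*(-783))) + (-14694/(-2421) - 4420/22) = (-163 + (-7823 + 783)) + (-14694*(-1/2421) - 4420*1/22) = (-163 - 7040) + (4898/807 - 2210/11) = -7203 - 1729592/8877 = -65670623/8877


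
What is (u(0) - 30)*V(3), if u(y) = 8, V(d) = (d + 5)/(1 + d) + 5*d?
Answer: -374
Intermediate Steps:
V(d) = 5*d + (5 + d)/(1 + d) (V(d) = (5 + d)/(1 + d) + 5*d = 5*d + (5 + d)/(1 + d))
(u(0) - 30)*V(3) = (8 - 30)*((5 + 5*3² + 6*3)/(1 + 3)) = -22*(5 + 5*9 + 18)/4 = -11*(5 + 45 + 18)/2 = -11*68/2 = -22*17 = -374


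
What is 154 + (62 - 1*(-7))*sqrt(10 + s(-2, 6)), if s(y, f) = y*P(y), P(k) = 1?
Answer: 154 + 138*sqrt(2) ≈ 349.16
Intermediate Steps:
s(y, f) = y (s(y, f) = y*1 = y)
154 + (62 - 1*(-7))*sqrt(10 + s(-2, 6)) = 154 + (62 - 1*(-7))*sqrt(10 - 2) = 154 + (62 + 7)*sqrt(8) = 154 + 69*(2*sqrt(2)) = 154 + 138*sqrt(2)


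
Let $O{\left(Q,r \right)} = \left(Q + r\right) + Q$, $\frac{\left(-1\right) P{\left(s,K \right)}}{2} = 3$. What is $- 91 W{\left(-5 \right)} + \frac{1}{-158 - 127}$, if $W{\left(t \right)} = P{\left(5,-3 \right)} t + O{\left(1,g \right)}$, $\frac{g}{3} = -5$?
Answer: $- \frac{440896}{285} \approx -1547.0$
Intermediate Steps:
$g = -15$ ($g = 3 \left(-5\right) = -15$)
$P{\left(s,K \right)} = -6$ ($P{\left(s,K \right)} = \left(-2\right) 3 = -6$)
$O{\left(Q,r \right)} = r + 2 Q$
$W{\left(t \right)} = -13 - 6 t$ ($W{\left(t \right)} = - 6 t + \left(-15 + 2 \cdot 1\right) = - 6 t + \left(-15 + 2\right) = - 6 t - 13 = -13 - 6 t$)
$- 91 W{\left(-5 \right)} + \frac{1}{-158 - 127} = - 91 \left(-13 - -30\right) + \frac{1}{-158 - 127} = - 91 \left(-13 + 30\right) + \frac{1}{-285} = \left(-91\right) 17 - \frac{1}{285} = -1547 - \frac{1}{285} = - \frac{440896}{285}$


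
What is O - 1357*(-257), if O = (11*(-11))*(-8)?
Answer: 349717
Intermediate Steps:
O = 968 (O = -121*(-8) = 968)
O - 1357*(-257) = 968 - 1357*(-257) = 968 + 348749 = 349717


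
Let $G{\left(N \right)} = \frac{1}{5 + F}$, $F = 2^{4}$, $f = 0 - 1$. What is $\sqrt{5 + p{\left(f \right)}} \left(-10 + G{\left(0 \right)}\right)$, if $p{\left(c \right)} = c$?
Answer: $- \frac{418}{21} \approx -19.905$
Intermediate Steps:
$f = -1$
$F = 16$
$G{\left(N \right)} = \frac{1}{21}$ ($G{\left(N \right)} = \frac{1}{5 + 16} = \frac{1}{21}$)
$\sqrt{5 + p{\left(f \right)}} \left(-10 + G{\left(0 \right)}\right) = \sqrt{5 - 1} \left(-10 + \frac{1}{21}\right) = \sqrt{4} \left(- \frac{209}{21}\right) = 2 \left(- \frac{209}{21}\right) = - \frac{418}{21}$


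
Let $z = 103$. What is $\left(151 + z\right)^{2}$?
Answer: $64516$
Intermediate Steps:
$\left(151 + z\right)^{2} = \left(151 + 103\right)^{2} = 254^{2} = 64516$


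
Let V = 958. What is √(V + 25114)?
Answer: 2*√6518 ≈ 161.47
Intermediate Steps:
√(V + 25114) = √(958 + 25114) = √26072 = 2*√6518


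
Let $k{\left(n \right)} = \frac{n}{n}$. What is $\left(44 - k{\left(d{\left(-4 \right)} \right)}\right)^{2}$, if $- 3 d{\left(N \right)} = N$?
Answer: $1849$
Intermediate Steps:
$d{\left(N \right)} = - \frac{N}{3}$
$k{\left(n \right)} = 1$
$\left(44 - k{\left(d{\left(-4 \right)} \right)}\right)^{2} = \left(44 - 1\right)^{2} = 43^{2} = 1849$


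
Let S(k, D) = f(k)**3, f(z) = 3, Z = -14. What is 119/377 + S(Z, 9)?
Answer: 10298/377 ≈ 27.316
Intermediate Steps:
S(k, D) = 27 (S(k, D) = 3**3 = 27)
119/377 + S(Z, 9) = 119/377 + 27 = 10298/377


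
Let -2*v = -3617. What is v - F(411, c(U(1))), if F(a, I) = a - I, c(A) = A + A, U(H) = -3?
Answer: 2783/2 ≈ 1391.5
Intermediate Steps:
c(A) = 2*A
v = 3617/2 (v = -½*(-3617) = 3617/2 ≈ 1808.5)
v - F(411, c(U(1))) = 3617/2 - (411 - 2*(-3)) = 3617/2 - (411 - 1*(-6)) = 3617/2 - (411 + 6) = 3617/2 - 1*417 = 3617/2 - 417 = 2783/2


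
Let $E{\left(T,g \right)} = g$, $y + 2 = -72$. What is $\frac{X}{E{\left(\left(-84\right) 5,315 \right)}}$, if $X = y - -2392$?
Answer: $\frac{2318}{315} \approx 7.3587$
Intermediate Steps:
$y = -74$ ($y = -2 - 72 = -74$)
$X = 2318$ ($X = -74 - -2392 = -74 + 2392 = 2318$)
$\frac{X}{E{\left(\left(-84\right) 5,315 \right)}} = \frac{2318}{315}$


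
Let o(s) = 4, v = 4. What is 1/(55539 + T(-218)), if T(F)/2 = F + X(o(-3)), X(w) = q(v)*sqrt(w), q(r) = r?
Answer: 1/55119 ≈ 1.8143e-5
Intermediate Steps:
X(w) = 4*sqrt(w)
T(F) = 16 + 2*F (T(F) = 2*(F + 4*sqrt(4)) = 2*(F + 4*2) = 2*(F + 8) = 2*(8 + F) = 16 + 2*F)
1/(55539 + T(-218)) = 1/(55539 + (16 + 2*(-218))) = 1/(55539 + (16 - 436)) = 1/(55539 - 420) = 1/55119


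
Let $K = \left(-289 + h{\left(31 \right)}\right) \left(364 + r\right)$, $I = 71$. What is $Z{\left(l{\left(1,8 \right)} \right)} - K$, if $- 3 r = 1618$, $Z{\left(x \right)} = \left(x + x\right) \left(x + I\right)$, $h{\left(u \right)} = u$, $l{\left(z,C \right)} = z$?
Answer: $-45092$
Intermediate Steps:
$Z{\left(x \right)} = 2 x \left(71 + x\right)$ ($Z{\left(x \right)} = \left(x + x\right) \left(x + 71\right) = 2 x \left(71 + x\right)$)
$r = - \frac{1618}{3}$ ($r = \left(- \frac{1}{3}\right) 1618 = - \frac{1618}{3} \approx -539.33$)
$K = 45236$ ($K = \left(-289 + 31\right) \left(364 - \frac{1618}{3}\right) = \left(-258\right) \left(- \frac{526}{3}\right) = 45236$)
$Z{\left(l{\left(1,8 \right)} \right)} - K = 2 \cdot 1 \left(71 + 1\right) - 45236 = 2 \cdot 1 \cdot 72 - 45236 = 144 - 45236 = -45092$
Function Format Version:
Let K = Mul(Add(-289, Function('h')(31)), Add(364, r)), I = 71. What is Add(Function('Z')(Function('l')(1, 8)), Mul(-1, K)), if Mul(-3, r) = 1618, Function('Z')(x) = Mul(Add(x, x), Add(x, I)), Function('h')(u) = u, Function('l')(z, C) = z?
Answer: -45092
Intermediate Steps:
Function('Z')(x) = Mul(2, x, Add(71, x)) (Function('Z')(x) = Mul(Add(x, x), Add(x, 71)) = Mul(Mul(2, x), Add(71, x)) = Mul(2, x, Add(71, x)))
r = Rational(-1618, 3) (r = Mul(Rational(-1, 3), 1618) = Rational(-1618, 3) ≈ -539.33)
K = 45236 (K = Mul(Add(-289, 31), Add(364, Rational(-1618, 3))) = Mul(-258, Rational(-526, 3)) = 45236)
Add(Function('Z')(Function('l')(1, 8)), Mul(-1, K)) = Add(Mul(2, 1, Add(71, 1)), Mul(-1, 45236)) = Add(Mul(2, 1, 72), -45236) = Add(144, -45236) = -45092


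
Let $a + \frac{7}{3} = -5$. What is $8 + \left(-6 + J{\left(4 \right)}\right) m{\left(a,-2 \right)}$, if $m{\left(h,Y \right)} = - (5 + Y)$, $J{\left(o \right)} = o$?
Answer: $14$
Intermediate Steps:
$a = - \frac{22}{3}$ ($a = - \frac{7}{3} - 5 = - \frac{22}{3} \approx -7.3333$)
$m{\left(h,Y \right)} = -5 - Y$
$8 + \left(-6 + J{\left(4 \right)}\right) m{\left(a,-2 \right)} = 8 + \left(-6 + 4\right) \left(-5 - -2\right) = 8 - 2 \left(-5 + 2\right) = 8 - -6 = 8 + 6 = 14$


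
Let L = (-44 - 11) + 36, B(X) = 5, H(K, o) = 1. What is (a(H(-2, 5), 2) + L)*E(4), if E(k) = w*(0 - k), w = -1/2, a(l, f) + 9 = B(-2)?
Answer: -46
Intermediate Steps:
a(l, f) = -4 (a(l, f) = -9 + 5 = -4)
L = -19 (L = -55 + 36 = -19)
w = -½ (w = -1*½ = -½ ≈ -0.50000)
E(k) = k/2 (E(k) = -(0 - k)/2 = -(-1)*k/2 = k/2)
(a(H(-2, 5), 2) + L)*E(4) = (-4 - 19)*((½)*4) = -23*2 = -46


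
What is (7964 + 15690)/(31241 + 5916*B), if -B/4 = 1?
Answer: 23654/7577 ≈ 3.1218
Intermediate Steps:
B = -4 (B = -4*1 = -4)
(7964 + 15690)/(31241 + 5916*B) = (7964 + 15690)/(31241 + 5916*(-4)) = 23654/(31241 - 23664) = 23654/7577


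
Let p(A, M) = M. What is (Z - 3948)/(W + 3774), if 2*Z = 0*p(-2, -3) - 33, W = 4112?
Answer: -7929/15772 ≈ -0.50273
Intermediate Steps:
Z = -33/2 (Z = (0*(-3) - 33)/2 = (0 - 33)/2 = (1/2)*(-33) = -33/2 ≈ -16.500)
(Z - 3948)/(W + 3774) = (-33/2 - 3948)/(4112 + 3774) = -7929/2/7886 = -7929/2*1/7886 = -7929/15772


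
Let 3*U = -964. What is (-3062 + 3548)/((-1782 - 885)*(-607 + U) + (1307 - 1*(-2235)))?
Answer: 162/826469 ≈ 0.00019601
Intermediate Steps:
U = -964/3 (U = (⅓)*(-964) = -964/3 ≈ -321.33)
(-3062 + 3548)/((-1782 - 885)*(-607 + U) + (1307 - 1*(-2235))) = (-3062 + 3548)/((-1782 - 885)*(-607 - 964/3) + (1307 - 1*(-2235))) = 486/(-2667*(-2785/3) + (1307 + 2235)) = 486/(2475865 + 3542) = 486/2479407 = 486*(1/2479407) = 162/826469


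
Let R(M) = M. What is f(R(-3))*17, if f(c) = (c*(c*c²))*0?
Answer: 0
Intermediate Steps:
f(c) = 0 (f(c) = (c*c³)*0 = c⁴*0 = 0)
f(R(-3))*17 = 0*17 = 0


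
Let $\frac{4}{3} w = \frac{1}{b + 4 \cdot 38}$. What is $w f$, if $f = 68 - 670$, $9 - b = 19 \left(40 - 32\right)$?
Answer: $- \frac{301}{6} \approx -50.167$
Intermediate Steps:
$b = -143$ ($b = 9 - 19 \left(40 - 32\right) = 9 - 19 \cdot 8 = 9 - 152 = -143$)
$f = -602$
$w = \frac{1}{12}$ ($w = \frac{3}{4 \left(-143 + 4 \cdot 38\right)} = \frac{3}{4 \left(-143 + 152\right)} = \frac{3}{4 \cdot 9} = \frac{3}{4} \cdot \frac{1}{9} = \frac{1}{12} \approx 0.083333$)
$w f = \frac{1}{12} \left(-602\right) = - \frac{301}{6}$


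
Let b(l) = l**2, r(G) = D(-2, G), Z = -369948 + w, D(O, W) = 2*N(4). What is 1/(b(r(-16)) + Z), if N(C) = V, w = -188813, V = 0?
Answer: -1/558761 ≈ -1.7897e-6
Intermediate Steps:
N(C) = 0
D(O, W) = 0 (D(O, W) = 2*0 = 0)
Z = -558761 (Z = -369948 - 188813 = -558761)
r(G) = 0
1/(b(r(-16)) + Z) = 1/(0**2 - 558761) = 1/(0 - 558761) = 1/(-558761) = -1/558761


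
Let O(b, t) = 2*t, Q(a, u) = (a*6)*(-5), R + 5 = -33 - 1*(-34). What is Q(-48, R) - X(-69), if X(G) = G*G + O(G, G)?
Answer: -3183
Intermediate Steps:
R = -4 (R = -5 + (-33 - 1*(-34)) = -5 + (-33 + 34) = -5 + 1 = -4)
Q(a, u) = -30*a (Q(a, u) = (6*a)*(-5) = -30*a)
X(G) = G**2 + 2*G (X(G) = G*G + 2*G = G**2 + 2*G)
Q(-48, R) - X(-69) = -30*(-48) - (-69)*(2 - 69) = 1440 - (-69)*(-67) = 1440 - 1*4623 = 1440 - 4623 = -3183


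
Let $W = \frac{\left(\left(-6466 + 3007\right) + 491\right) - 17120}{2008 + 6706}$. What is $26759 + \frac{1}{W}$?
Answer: $\frac{268763039}{10044} \approx 26759.0$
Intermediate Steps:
$W = - \frac{10044}{4357}$ ($W = \frac{\left(-3459 + 491\right) - 17120}{8714} = \left(-2968 - 17120\right) \frac{1}{8714} = \left(-20088\right) \frac{1}{8714} = - \frac{10044}{4357} \approx -2.3053$)
$26759 + \frac{1}{W} = 26759 + \frac{1}{- \frac{10044}{4357}} = 26759 - \frac{4357}{10044} = \frac{268763039}{10044}$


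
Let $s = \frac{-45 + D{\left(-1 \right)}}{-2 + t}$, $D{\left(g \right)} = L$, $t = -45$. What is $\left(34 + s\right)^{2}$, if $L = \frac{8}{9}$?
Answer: $\frac{218418841}{178929} \approx 1220.7$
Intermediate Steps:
$L = \frac{8}{9}$ ($L = 8 \cdot \frac{1}{9} = \frac{8}{9} \approx 0.88889$)
$D{\left(g \right)} = \frac{8}{9}$
$s = \frac{397}{423}$ ($s = \frac{-45 + \frac{8}{9}}{-2 - 45} = - \frac{397}{9 \left(-47\right)} = \left(- \frac{397}{9}\right) \left(- \frac{1}{47}\right) = \frac{397}{423} \approx 0.93853$)
$\left(34 + s\right)^{2} = \left(34 + \frac{397}{423}\right)^{2} = \left(\frac{14779}{423}\right)^{2} = \frac{218418841}{178929}$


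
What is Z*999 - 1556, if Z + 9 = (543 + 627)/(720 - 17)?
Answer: -168803/19 ≈ -8884.4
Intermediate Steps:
Z = -5157/703 (Z = -9 + (543 + 627)/(720 - 17) = -9 + 1170/703 = -5157/703 ≈ -7.3357)
Z*999 - 1556 = -5157/703*999 - 1556 = -139239/19 - 1556 = -168803/19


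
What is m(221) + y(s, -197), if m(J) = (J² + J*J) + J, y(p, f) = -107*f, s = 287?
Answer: 118982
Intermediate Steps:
m(J) = J + 2*J² (m(J) = (J² + J²) + J = 2*J² + J = J + 2*J²)
m(221) + y(s, -197) = 221*(1 + 2*221) - 107*(-197) = 221*(1 + 442) + 21079 = 221*443 + 21079 = 97903 + 21079 = 118982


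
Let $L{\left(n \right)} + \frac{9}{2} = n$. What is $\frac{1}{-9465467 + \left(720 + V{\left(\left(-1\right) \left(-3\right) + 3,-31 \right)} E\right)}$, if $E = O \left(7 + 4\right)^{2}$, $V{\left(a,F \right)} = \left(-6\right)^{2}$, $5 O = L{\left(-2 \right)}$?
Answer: $- \frac{5}{47352049} \approx -1.0559 \cdot 10^{-7}$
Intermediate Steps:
$L{\left(n \right)} = - \frac{9}{2} + n$
$O = - \frac{13}{10}$ ($O = \frac{- \frac{9}{2} - 2}{5} = \frac{1}{5} \left(- \frac{13}{2}\right) = - \frac{13}{10} \approx -1.3$)
$V{\left(a,F \right)} = 36$
$E = - \frac{1573}{10}$ ($E = - \frac{13 \left(7 + 4\right)^{2}}{10} = - \frac{13 \cdot 11^{2}}{10} = \left(- \frac{13}{10}\right) 121 = - \frac{1573}{10} \approx -157.3$)
$\frac{1}{-9465467 + \left(720 + V{\left(\left(-1\right) \left(-3\right) + 3,-31 \right)} E\right)} = \frac{1}{-9465467 + \left(720 + 36 \left(- \frac{1573}{10}\right)\right)} = \frac{1}{-9465467 + \left(720 - \frac{28314}{5}\right)} = \frac{1}{-9465467 - \frac{24714}{5}} = \frac{1}{- \frac{47352049}{5}} = - \frac{5}{47352049}$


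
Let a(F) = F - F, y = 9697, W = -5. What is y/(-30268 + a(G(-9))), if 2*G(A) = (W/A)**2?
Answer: -9697/30268 ≈ -0.32037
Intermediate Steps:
G(A) = 25/(2*A**2) (G(A) = (-5/A)**2/2 = (25/A**2)/2 = 25/(2*A**2))
a(F) = 0
y/(-30268 + a(G(-9))) = 9697/(-30268 + 0) = 9697/(-30268) = 9697*(-1/30268) = -9697/30268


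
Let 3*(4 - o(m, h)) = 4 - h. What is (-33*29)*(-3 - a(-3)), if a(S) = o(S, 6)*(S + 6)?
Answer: 16269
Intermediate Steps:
o(m, h) = 8/3 + h/3 (o(m, h) = 4 - (4 - h)/3 = 4 + (-4/3 + h/3) = 8/3 + h/3)
a(S) = 28 + 14*S/3 (a(S) = (8/3 + (1/3)*6)*(S + 6) = (8/3 + 2)*(6 + S) = 14*(6 + S)/3 = 28 + 14*S/3)
(-33*29)*(-3 - a(-3)) = (-33*29)*(-3 - (28 + (14/3)*(-3))) = -957*(-3 - (28 - 14)) = -957*(-3 - 1*14) = -957*(-3 - 14) = -957*(-17) = 16269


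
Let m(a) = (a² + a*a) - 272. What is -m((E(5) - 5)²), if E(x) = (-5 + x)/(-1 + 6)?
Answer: -978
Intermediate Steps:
E(x) = -1 + x/5 (E(x) = (-5 + x)/5 = (-5 + x)*(⅕) = -1 + x/5)
m(a) = -272 + 2*a² (m(a) = (a² + a²) - 272 = 2*a² - 272 = -272 + 2*a²)
-m((E(5) - 5)²) = -(-272 + 2*(((-1 + (⅕)*5) - 5)²)²) = -(-272 + 2*(((-1 + 1) - 5)²)²) = -(-272 + 2*((0 - 5)²)²) = -(-272 + 2*((-5)²)²) = -(-272 + 2*25²) = -(-272 + 2*625) = -(-272 + 1250) = -1*978 = -978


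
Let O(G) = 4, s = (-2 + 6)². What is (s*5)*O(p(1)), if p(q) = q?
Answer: 320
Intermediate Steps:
s = 16 (s = 4² = 16)
(s*5)*O(p(1)) = (16*5)*4 = 80*4 = 320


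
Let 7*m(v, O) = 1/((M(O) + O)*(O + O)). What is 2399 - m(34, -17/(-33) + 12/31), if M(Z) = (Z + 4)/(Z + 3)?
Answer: 136629268915495/56953463021 ≈ 2399.0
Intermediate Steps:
M(Z) = (4 + Z)/(3 + Z)
m(v, O) = 1/(14*O*(O + (4 + O)/(3 + O))) (m(v, O) = 1/(7*((((4 + O)/(3 + O) + O)*(O + O)))) = 1/(7*(((O + (4 + O)/(3 + O))*(2*O)))) = 1/(7*((2*O*(O + (4 + O)/(3 + O))))) = (1/(2*O*(O + (4 + O)/(3 + O))))/7 = 1/(14*O*(O + (4 + O)/(3 + O))))
2399 - m(34, -17/(-33) + 12/31) = 2399 - (3 + (-17/(-33) + 12/31))/(14*(-17/(-33) + 12/31)*(4 + (-17/(-33) + 12/31) + (-17/(-33) + 12/31)*(3 + (-17/(-33) + 12/31)))) = 2399 - (3 + (-17*(-1/33) + 12*(1/31)))/(14*(-17*(-1/33) + 12*(1/31))*(4 + (-17*(-1/33) + 12*(1/31)) + (-17*(-1/33) + 12*(1/31))*(3 + (-17*(-1/33) + 12*(1/31))))) = 2399 - (3 + (17/33 + 12/31))/(14*(17/33 + 12/31)*(4 + (17/33 + 12/31) + (17/33 + 12/31)*(3 + (17/33 + 12/31)))) = 2399 - (3 + 923/1023)/(14*923/1023*(4 + 923/1023 + 923*(3 + 923/1023)/1023)) = 2399 - 1023*3992/(14*923*(4 + 923/1023 + (923/1023)*(3992/1023))*1023) = 2399 - 1023*3992/(14*923*(4 + 923/1023 + 3684616/1046529)*1023) = 2399 - 1023*3992/(14*923*8814961/1046529*1023) = 2399 - 1023*1046529*3992/(14*923*8814961*1023) = 2399 - 1*2088871884/56953463021 = 2399 - 2088871884/56953463021 = 136629268915495/56953463021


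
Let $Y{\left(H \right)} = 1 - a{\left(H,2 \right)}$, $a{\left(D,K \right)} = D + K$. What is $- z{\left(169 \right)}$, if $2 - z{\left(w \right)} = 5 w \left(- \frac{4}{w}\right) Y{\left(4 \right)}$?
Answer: $98$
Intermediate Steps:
$Y{\left(H \right)} = -1 - H$ ($Y{\left(H \right)} = 1 - \left(H + 2\right) = 1 - \left(2 + H\right) = -1 - H$)
$z{\left(w \right)} = -98$ ($z{\left(w \right)} = 2 - 5 w \left(- \frac{4}{w}\right) \left(-1 - 4\right) = 2 - - 20 \left(-1 - 4\right) = 2 - \left(-20\right) \left(-5\right) = 2 - 100 = -98$)
$- z{\left(169 \right)} = \left(-1\right) \left(-98\right) = 98$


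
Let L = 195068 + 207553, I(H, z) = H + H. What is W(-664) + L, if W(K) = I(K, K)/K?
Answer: 402623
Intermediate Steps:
I(H, z) = 2*H
W(K) = 2 (W(K) = (2*K)/K = 2)
L = 402621
W(-664) + L = 2 + 402621 = 402623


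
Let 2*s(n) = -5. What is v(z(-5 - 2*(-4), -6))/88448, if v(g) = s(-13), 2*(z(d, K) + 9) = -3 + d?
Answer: -5/176896 ≈ -2.8265e-5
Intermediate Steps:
s(n) = -5/2 (s(n) = (½)*(-5) = -5/2)
z(d, K) = -21/2 + d/2 (z(d, K) = -9 + (-3 + d)/2 = -9 + (-3/2 + d/2) = -21/2 + d/2)
v(g) = -5/2
v(z(-5 - 2*(-4), -6))/88448 = -5/2/88448 = -5/2*1/88448 = -5/176896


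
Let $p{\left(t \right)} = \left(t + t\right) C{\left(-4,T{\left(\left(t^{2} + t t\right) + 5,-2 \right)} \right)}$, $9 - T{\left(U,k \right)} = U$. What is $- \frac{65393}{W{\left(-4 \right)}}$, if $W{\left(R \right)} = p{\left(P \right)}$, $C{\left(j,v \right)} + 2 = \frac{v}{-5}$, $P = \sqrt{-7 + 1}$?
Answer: $- \frac{326965 i \sqrt{6}}{312} \approx - 2567.0 i$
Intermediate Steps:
$P = i \sqrt{6}$ ($P = \sqrt{-6} = i \sqrt{6} \approx 2.4495 i$)
$T{\left(U,k \right)} = 9 - U$
$C{\left(j,v \right)} = -2 - \frac{v}{5}$ ($C{\left(j,v \right)} = -2 + \frac{v}{-5} = -2 + v \left(- \frac{1}{5}\right) = -2 - \frac{v}{5}$)
$p{\left(t \right)} = 2 t \left(- \frac{14}{5} + \frac{2 t^{2}}{5}\right)$ ($p{\left(t \right)} = \left(t + t\right) \left(-2 - \frac{9 - \left(\left(t^{2} + t t\right) + 5\right)}{5}\right) = 2 t \left(-2 - \frac{9 - \left(\left(t^{2} + t^{2}\right) + 5\right)}{5}\right) = 2 t \left(-2 - \frac{9 - \left(2 t^{2} + 5\right)}{5}\right) = 2 t \left(-2 - \frac{9 - \left(5 + 2 t^{2}\right)}{5}\right) = 2 t \left(-2 - \frac{4 - 2 t^{2}}{5}\right) = 2 t \left(-2 + \left(- \frac{4}{5} + \frac{2 t^{2}}{5}\right)\right) = 2 t \left(- \frac{14}{5} + \frac{2 t^{2}}{5}\right)$)
$W{\left(R \right)} = - \frac{52 i \sqrt{6}}{5}$ ($W{\left(R \right)} = \frac{4 i \sqrt{6} \left(-7 + \left(i \sqrt{6}\right)^{2}\right)}{5} = \frac{4 i \sqrt{6} \left(-7 - 6\right)}{5} = \frac{4}{5} i \sqrt{6} \left(-13\right) = - \frac{52 i \sqrt{6}}{5}$)
$- \frac{65393}{W{\left(-4 \right)}} = - \frac{65393}{\left(- \frac{52}{5}\right) i \sqrt{6}} = - 65393 \frac{5 i \sqrt{6}}{312} = - \frac{326965 i \sqrt{6}}{312}$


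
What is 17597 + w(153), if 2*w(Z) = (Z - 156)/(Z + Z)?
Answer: 3589787/204 ≈ 17597.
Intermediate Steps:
w(Z) = (-156 + Z)/(4*Z) (w(Z) = ((Z - 156)/(Z + Z))/2 = ((-156 + Z)/((2*Z)))/2 = ((-156 + Z)*(1/(2*Z)))/2 = ((-156 + Z)/(2*Z))/2 = (-156 + Z)/(4*Z))
17597 + w(153) = 17597 + (¼)*(-156 + 153)/153 = 17597 + (¼)*(1/153)*(-3) = 17597 - 1/204 = 3589787/204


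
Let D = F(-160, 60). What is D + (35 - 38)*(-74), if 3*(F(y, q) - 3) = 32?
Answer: 707/3 ≈ 235.67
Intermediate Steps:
F(y, q) = 41/3 (F(y, q) = 3 + (⅓)*32 = 3 + 32/3 = 41/3)
D = 41/3 ≈ 13.667
D + (35 - 38)*(-74) = 41/3 + (35 - 38)*(-74) = 41/3 - 3*(-74) = 41/3 + 222 = 707/3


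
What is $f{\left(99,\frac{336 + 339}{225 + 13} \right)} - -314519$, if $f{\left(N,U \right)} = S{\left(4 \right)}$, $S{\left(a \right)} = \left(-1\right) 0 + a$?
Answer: $314523$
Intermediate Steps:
$S{\left(a \right)} = a$ ($S{\left(a \right)} = 0 + a = a$)
$f{\left(N,U \right)} = 4$
$f{\left(99,\frac{336 + 339}{225 + 13} \right)} - -314519 = 4 - -314519 = 4 + 314519 = 314523$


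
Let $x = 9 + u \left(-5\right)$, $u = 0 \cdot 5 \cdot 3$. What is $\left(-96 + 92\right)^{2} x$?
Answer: $144$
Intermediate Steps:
$u = 0$ ($u = 0 \cdot 3 = 0$)
$x = 9$ ($x = 9 + 0 \left(-5\right) = 9 + 0 = 9$)
$\left(-96 + 92\right)^{2} x = \left(-96 + 92\right)^{2} \cdot 9 = \left(-4\right)^{2} \cdot 9 = 16 \cdot 9 = 144$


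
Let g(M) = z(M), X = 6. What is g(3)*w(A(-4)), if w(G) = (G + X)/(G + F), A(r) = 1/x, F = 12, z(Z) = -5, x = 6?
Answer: -185/73 ≈ -2.5342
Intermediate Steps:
A(r) = 1/6
g(M) = -5
w(G) = (6 + G)/(12 + G) (w(G) = (G + 6)/(G + 12) = (6 + G)/(12 + G))
g(3)*w(A(-4)) = -5*(6 + 1/6)/(12 + 1/6) = -5*37/(73/6*6) = -30*37/(73*6) = -5*37/73 = -185/73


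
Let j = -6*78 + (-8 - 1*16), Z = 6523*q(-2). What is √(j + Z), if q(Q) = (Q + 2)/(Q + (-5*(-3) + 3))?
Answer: 2*I*√123 ≈ 22.181*I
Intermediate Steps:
q(Q) = (2 + Q)/(18 + Q) (q(Q) = (2 + Q)/(Q + (15 + 3)) = (2 + Q)/(Q + 18) = (2 + Q)/(18 + Q))
Z = 0 (Z = 6523*((2 - 2)/(18 - 2)) = 6523*(0/16) = 6523*((1/16)*0) = 6523*0 = 0)
j = -492 (j = -468 + (-8 - 16) = -468 - 24 = -492)
√(j + Z) = √(-492 + 0) = √(-492) = 2*I*√123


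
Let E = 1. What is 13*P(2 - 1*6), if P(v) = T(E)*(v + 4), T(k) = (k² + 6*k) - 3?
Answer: 0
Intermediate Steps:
T(k) = -3 + k² + 6*k
P(v) = 16 + 4*v (P(v) = (-3 + 1² + 6*1)*(v + 4) = (-3 + 1 + 6)*(4 + v) = 4*(4 + v) = 16 + 4*v)
13*P(2 - 1*6) = 13*(16 + 4*(2 - 1*6)) = 13*(16 + 4*(2 - 6)) = 13*(16 + 4*(-4)) = 13*(16 - 16) = 13*0 = 0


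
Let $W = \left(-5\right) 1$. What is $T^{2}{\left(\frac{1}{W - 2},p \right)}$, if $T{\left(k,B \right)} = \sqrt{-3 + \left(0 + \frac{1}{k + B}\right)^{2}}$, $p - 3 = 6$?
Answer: $- \frac{11483}{3844} \approx -2.9873$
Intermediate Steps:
$W = -5$
$p = 9$ ($p = 3 + 6 = 9$)
$T{\left(k,B \right)} = \sqrt{-3 + \frac{1}{\left(B + k\right)^{2}}}$ ($T{\left(k,B \right)} = \sqrt{-3 + \left(0 + \frac{1}{B + k}\right)^{2}} = \sqrt{-3 + \left(\frac{1}{B + k}\right)^{2}} = \sqrt{-3 + \frac{1}{\left(B + k\right)^{2}}}$)
$T^{2}{\left(\frac{1}{W - 2},p \right)} = \left(\sqrt{-3 + \frac{1}{\left(9 + \frac{1}{-5 - 2}\right)^{2}}}\right)^{2} = \left(\sqrt{-3 + \frac{1}{\left(9 + \frac{1}{-7}\right)^{2}}}\right)^{2} = \left(\sqrt{-3 + \frac{1}{\left(9 - \frac{1}{7}\right)^{2}}}\right)^{2} = \left(\sqrt{-3 + \frac{1}{\frac{3844}{49}}}\right)^{2} = \left(\sqrt{-3 + \frac{49}{3844}}\right)^{2} = \left(\sqrt{- \frac{11483}{3844}}\right)^{2} = \left(\frac{i \sqrt{11483}}{62}\right)^{2} = - \frac{11483}{3844}$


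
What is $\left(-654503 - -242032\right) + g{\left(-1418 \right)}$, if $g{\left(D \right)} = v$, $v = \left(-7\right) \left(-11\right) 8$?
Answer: $-411855$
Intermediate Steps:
$v = 616$ ($v = 77 \cdot 8 = 616$)
$g{\left(D \right)} = 616$
$\left(-654503 - -242032\right) + g{\left(-1418 \right)} = \left(-654503 - -242032\right) + 616 = \left(-654503 + 242032\right) + 616 = -412471 + 616 = -411855$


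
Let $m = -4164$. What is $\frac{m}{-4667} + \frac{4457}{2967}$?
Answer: $\frac{33155407}{13846989} \approx 2.3944$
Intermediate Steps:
$\frac{m}{-4667} + \frac{4457}{2967} = - \frac{4164}{-4667} + \frac{4457}{2967} = \left(-4164\right) \left(- \frac{1}{4667}\right) + 4457 \cdot \frac{1}{2967} = \frac{4164}{4667} + \frac{4457}{2967} = \frac{33155407}{13846989}$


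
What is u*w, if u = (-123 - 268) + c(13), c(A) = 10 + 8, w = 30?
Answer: -11190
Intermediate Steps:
c(A) = 18
u = -373 (u = (-123 - 268) + 18 = -391 + 18 = -373)
u*w = -373*30 = -11190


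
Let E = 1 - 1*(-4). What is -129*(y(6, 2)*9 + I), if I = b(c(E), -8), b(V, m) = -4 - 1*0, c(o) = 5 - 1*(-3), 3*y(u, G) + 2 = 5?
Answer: -645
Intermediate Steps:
y(u, G) = 1 (y(u, G) = -2/3 + (1/3)*5 = -2/3 + 5/3 = 1)
E = 5 (E = 1 + 4 = 5)
c(o) = 8 (c(o) = 5 + 3 = 8)
b(V, m) = -4 (b(V, m) = -4 + 0 = -4)
I = -4
-129*(y(6, 2)*9 + I) = -129*(1*9 - 4) = -129*(9 - 4) = -129*5 = -645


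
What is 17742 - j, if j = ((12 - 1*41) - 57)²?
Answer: 10346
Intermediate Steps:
j = 7396 (j = ((12 - 41) - 57)² = (-29 - 57)² = (-86)² = 7396)
17742 - j = 17742 - 1*7396 = 17742 - 7396 = 10346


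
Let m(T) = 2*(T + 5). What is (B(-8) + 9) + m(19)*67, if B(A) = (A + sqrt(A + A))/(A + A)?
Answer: 6451/2 - I/4 ≈ 3225.5 - 0.25*I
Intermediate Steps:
m(T) = 10 + 2*T (m(T) = 2*(5 + T) = 10 + 2*T)
B(A) = (A + sqrt(2)*sqrt(A))/(2*A) (B(A) = (A + sqrt(2*A))/((2*A)) = (A + sqrt(2)*sqrt(A))*(1/(2*A)) = (A + sqrt(2)*sqrt(A))/(2*A))
(B(-8) + 9) + m(19)*67 = ((1/2 + sqrt(2)/(2*sqrt(-8))) + 9) + (10 + 2*19)*67 = ((1/2 + sqrt(2)*(-I*sqrt(2)/4)/2) + 9) + (10 + 38)*67 = ((1/2 - I/4) + 9) + 48*67 = (19/2 - I/4) + 3216 = 6451/2 - I/4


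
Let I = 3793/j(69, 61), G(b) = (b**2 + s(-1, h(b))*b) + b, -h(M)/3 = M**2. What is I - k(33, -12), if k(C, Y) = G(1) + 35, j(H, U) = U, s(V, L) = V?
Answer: 1597/61 ≈ 26.180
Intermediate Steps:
h(M) = -3*M**2
G(b) = b**2 (G(b) = (b**2 - b) + b = b**2)
k(C, Y) = 36 (k(C, Y) = 1**2 + 35 = 1 + 35 = 36)
I = 3793/61 ≈ 62.180
I - k(33, -12) = 3793/61 - 1*36 = 3793/61 - 36 = 1597/61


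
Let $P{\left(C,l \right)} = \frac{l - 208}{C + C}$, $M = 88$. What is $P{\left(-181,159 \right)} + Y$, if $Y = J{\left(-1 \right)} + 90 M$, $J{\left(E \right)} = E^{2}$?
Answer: $\frac{2867451}{362} \approx 7921.1$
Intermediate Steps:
$P{\left(C,l \right)} = \frac{-208 + l}{2 C}$
$Y = 7921$ ($Y = \left(-1\right)^{2} + 90 \cdot 88 = 1 + 7920 = 7921$)
$P{\left(-181,159 \right)} + Y = \frac{-208 + 159}{2 \left(-181\right)} + 7921 = \frac{1}{2} \left(- \frac{1}{181}\right) \left(-49\right) + 7921 = \frac{49}{362} + 7921 = \frac{2867451}{362}$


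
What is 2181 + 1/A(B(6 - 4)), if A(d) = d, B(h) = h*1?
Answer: 4363/2 ≈ 2181.5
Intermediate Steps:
B(h) = h
2181 + 1/A(B(6 - 4)) = 2181 + 1/(6 - 4) = 2181 + 1/2 = 2181 + ½ = 4363/2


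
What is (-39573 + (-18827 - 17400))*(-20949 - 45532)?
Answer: 5039259800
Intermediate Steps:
(-39573 + (-18827 - 17400))*(-20949 - 45532) = (-39573 - 36227)*(-66481) = -75800*(-66481) = 5039259800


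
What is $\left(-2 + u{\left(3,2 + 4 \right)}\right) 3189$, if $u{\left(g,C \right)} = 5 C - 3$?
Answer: $79725$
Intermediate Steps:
$u{\left(g,C \right)} = -3 + 5 C$
$\left(-2 + u{\left(3,2 + 4 \right)}\right) 3189 = \left(-2 - \left(3 - 5 \left(2 + 4\right)\right)\right) 3189 = \left(-2 + \left(-3 + 5 \cdot 6\right)\right) 3189 = \left(-2 + \left(-3 + 30\right)\right) 3189 = \left(-2 + 27\right) 3189 = 25 \cdot 3189 = 79725$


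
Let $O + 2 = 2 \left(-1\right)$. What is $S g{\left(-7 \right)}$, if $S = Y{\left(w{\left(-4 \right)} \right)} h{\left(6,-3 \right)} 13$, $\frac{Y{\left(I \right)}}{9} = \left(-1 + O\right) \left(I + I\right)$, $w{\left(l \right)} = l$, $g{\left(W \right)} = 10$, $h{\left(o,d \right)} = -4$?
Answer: $-187200$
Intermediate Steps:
$O = -4$ ($O = -2 + 2 \left(-1\right) = -2 - 2 = -4$)
$Y{\left(I \right)} = - 90 I$ ($Y{\left(I \right)} = 9 \left(-1 - 4\right) \left(I + I\right) = 9 \left(- 5 \cdot 2 I\right) = 9 \left(- 10 I\right) = - 90 I$)
$S = -18720$ ($S = \left(-90\right) \left(-4\right) \left(-4\right) 13 = 360 \left(-4\right) 13 = \left(-1440\right) 13 = -18720$)
$S g{\left(-7 \right)} = \left(-18720\right) 10 = -187200$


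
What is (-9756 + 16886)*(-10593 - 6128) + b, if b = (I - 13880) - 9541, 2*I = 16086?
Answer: -119236108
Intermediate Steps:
I = 8043 (I = (½)*16086 = 8043)
b = -15378 (b = (8043 - 13880) - 9541 = -5837 - 9541 = -15378)
(-9756 + 16886)*(-10593 - 6128) + b = (-9756 + 16886)*(-10593 - 6128) - 15378 = 7130*(-16721) - 15378 = -119220730 - 15378 = -119236108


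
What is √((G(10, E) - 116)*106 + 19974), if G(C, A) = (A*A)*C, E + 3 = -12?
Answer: √246178 ≈ 496.16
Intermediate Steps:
E = -15 (E = -3 - 12 = -15)
G(C, A) = C*A² (G(C, A) = A²*C = C*A²)
√((G(10, E) - 116)*106 + 19974) = √((10*(-15)² - 116)*106 + 19974) = √((10*225 - 116)*106 + 19974) = √((2250 - 116)*106 + 19974) = √(2134*106 + 19974) = √(226204 + 19974) = √246178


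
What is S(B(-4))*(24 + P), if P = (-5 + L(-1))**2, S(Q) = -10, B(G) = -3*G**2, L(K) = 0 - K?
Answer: -400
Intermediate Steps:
L(K) = -K
P = 16 (P = (-5 - 1*(-1))**2 = (-5 + 1)**2 = (-4)**2 = 16)
S(B(-4))*(24 + P) = -10*(24 + 16) = -10*40 = -400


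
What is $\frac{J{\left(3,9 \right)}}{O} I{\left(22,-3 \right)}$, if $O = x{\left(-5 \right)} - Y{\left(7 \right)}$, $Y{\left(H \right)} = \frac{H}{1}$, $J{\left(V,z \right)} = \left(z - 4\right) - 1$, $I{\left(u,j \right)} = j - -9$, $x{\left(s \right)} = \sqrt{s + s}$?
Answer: $- \frac{168}{59} - \frac{24 i \sqrt{10}}{59} \approx -2.8475 - 1.2864 i$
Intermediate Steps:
$x{\left(s \right)} = \sqrt{2} \sqrt{s}$ ($x{\left(s \right)} = \sqrt{2 s} = \sqrt{2} \sqrt{s}$)
$I{\left(u,j \right)} = 9 + j$ ($I{\left(u,j \right)} = j + 9 = 9 + j$)
$J{\left(V,z \right)} = -5 + z$ ($J{\left(V,z \right)} = \left(-4 + z\right) - 1 = -5 + z$)
$Y{\left(H \right)} = H$ ($Y{\left(H \right)} = H 1 = H$)
$O = -7 + i \sqrt{10}$ ($O = \sqrt{2} \sqrt{-5} - 7 = \sqrt{2} i \sqrt{5} - 7 = i \sqrt{10} - 7 = -7 + i \sqrt{10} \approx -7.0 + 3.1623 i$)
$\frac{J{\left(3,9 \right)}}{O} I{\left(22,-3 \right)} = \frac{-5 + 9}{-7 + i \sqrt{10}} \left(9 - 3\right) = \frac{4}{-7 + i \sqrt{10}} \cdot 6 = \frac{24}{-7 + i \sqrt{10}}$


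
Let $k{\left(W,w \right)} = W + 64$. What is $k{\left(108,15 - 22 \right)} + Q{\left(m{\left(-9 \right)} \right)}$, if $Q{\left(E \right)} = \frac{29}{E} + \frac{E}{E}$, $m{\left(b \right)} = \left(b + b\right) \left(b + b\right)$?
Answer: $\frac{56081}{324} \approx 173.09$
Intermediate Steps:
$m{\left(b \right)} = 4 b^{2}$ ($m{\left(b \right)} = 2 b 2 b = 4 b^{2}$)
$k{\left(W,w \right)} = 64 + W$
$Q{\left(E \right)} = 1 + \frac{29}{E}$ ($Q{\left(E \right)} = \frac{29}{E} + 1 = 1 + \frac{29}{E}$)
$k{\left(108,15 - 22 \right)} + Q{\left(m{\left(-9 \right)} \right)} = \left(64 + 108\right) + \frac{29 + 4 \left(-9\right)^{2}}{4 \left(-9\right)^{2}} = 172 + \frac{29 + 4 \cdot 81}{4 \cdot 81} = 172 + \frac{29 + 324}{324} = 172 + \frac{1}{324} \cdot 353 = 172 + \frac{353}{324} = \frac{56081}{324}$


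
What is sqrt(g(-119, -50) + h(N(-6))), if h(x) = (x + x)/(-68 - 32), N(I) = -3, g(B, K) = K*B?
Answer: sqrt(595006)/10 ≈ 77.137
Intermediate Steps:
g(B, K) = B*K
h(x) = -x/50 (h(x) = (2*x)/(-100) = (2*x)*(-1/100) = -x/50)
sqrt(g(-119, -50) + h(N(-6))) = sqrt(-119*(-50) - 1/50*(-3)) = sqrt(5950 + 3/50) = sqrt(297503/50) = sqrt(595006)/10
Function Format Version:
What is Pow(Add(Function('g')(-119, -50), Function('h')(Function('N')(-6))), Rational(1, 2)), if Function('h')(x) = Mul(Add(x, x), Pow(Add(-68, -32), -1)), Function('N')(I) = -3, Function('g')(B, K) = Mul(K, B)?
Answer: Mul(Rational(1, 10), Pow(595006, Rational(1, 2))) ≈ 77.137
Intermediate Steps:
Function('g')(B, K) = Mul(B, K)
Function('h')(x) = Mul(Rational(-1, 50), x) (Function('h')(x) = Mul(Mul(2, x), Pow(-100, -1)) = Mul(Mul(2, x), Rational(-1, 100)) = Mul(Rational(-1, 50), x))
Pow(Add(Function('g')(-119, -50), Function('h')(Function('N')(-6))), Rational(1, 2)) = Pow(Add(Mul(-119, -50), Mul(Rational(-1, 50), -3)), Rational(1, 2)) = Pow(Add(5950, Rational(3, 50)), Rational(1, 2)) = Pow(Rational(297503, 50), Rational(1, 2)) = Mul(Rational(1, 10), Pow(595006, Rational(1, 2)))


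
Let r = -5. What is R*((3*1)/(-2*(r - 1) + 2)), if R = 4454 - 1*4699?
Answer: -105/2 ≈ -52.500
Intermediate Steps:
R = -245 (R = 4454 - 4699 = -245)
R*((3*1)/(-2*(r - 1) + 2)) = -245*3*1/(-2*(-5 - 1) + 2) = -735/(-2*(-6) + 2) = -735/(12 + 2) = -735/14 = -245*3/14 = -105/2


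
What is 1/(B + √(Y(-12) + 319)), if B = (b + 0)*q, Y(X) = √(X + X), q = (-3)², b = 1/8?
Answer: 1/(9/8 + √(319 + 2*I*√6)) ≈ 0.052667 - 0.0003804*I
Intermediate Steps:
b = ⅛ ≈ 0.12500
q = 9
Y(X) = √2*√X (Y(X) = √(2*X) = √2*√X)
B = 9/8 (B = (⅛ + 0)*9 = (⅛)*9 = 9/8 ≈ 1.1250)
1/(B + √(Y(-12) + 319)) = 1/(9/8 + √(√2*√(-12) + 319)) = 1/(9/8 + √(√2*(2*I*√3) + 319)) = 1/(9/8 + √(2*I*√6 + 319)) = 1/(9/8 + √(319 + 2*I*√6))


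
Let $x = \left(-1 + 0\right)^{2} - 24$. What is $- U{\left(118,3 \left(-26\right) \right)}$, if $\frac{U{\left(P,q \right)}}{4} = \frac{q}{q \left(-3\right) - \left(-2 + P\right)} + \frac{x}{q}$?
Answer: $\frac{3370}{2301} \approx 1.4646$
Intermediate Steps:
$x = -23$ ($x = \left(-1\right)^{2} - 24 = 1 - 24 = -23$)
$U{\left(P,q \right)} = - \frac{92}{q} + \frac{4 q}{2 - P - 3 q}$ ($U{\left(P,q \right)} = 4 \left(\frac{q}{q \left(-3\right) - \left(-2 + P\right)} - \frac{23}{q}\right) = 4 \left(\frac{q}{- 3 q - \left(-2 + P\right)} - \frac{23}{q}\right) = 4 \left(\frac{q}{2 - P - 3 q} - \frac{23}{q}\right) = 4 \left(- \frac{23}{q} + \frac{q}{2 - P - 3 q}\right) = - \frac{92}{q} + \frac{4 q}{2 - P - 3 q}$)
$- U{\left(118,3 \left(-26\right) \right)} = - \frac{4 \left(46 - \left(3 \left(-26\right)\right)^{2} - 69 \cdot 3 \left(-26\right) - 2714\right)}{3 \left(-26\right) \left(-2 + 118 + 3 \cdot 3 \left(-26\right)\right)} = - \frac{4 \left(46 - \left(-78\right)^{2} - -5382 - 2714\right)}{\left(-78\right) \left(-2 + 118 + 3 \left(-78\right)\right)} = - \frac{4 \left(-1\right) \left(46 - 6084 + 5382 - 2714\right)}{78 \left(-2 + 118 - 234\right)} = - \frac{4 \left(-1\right) \left(46 - 6084 + 5382 - 2714\right)}{78 \left(-118\right)} = - \frac{4 \left(-1\right) \left(-1\right) \left(-3370\right)}{78 \cdot 118} = \left(-1\right) \left(- \frac{3370}{2301}\right) = \frac{3370}{2301}$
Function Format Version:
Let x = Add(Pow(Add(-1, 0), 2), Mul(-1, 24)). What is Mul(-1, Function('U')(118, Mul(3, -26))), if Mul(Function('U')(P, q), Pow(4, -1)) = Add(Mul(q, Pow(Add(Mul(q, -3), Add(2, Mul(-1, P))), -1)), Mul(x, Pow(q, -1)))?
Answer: Rational(3370, 2301) ≈ 1.4646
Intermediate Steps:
x = -23 (x = Add(Pow(-1, 2), -24) = Add(1, -24) = -23)
Function('U')(P, q) = Add(Mul(-92, Pow(q, -1)), Mul(4, q, Pow(Add(2, Mul(-1, P), Mul(-3, q)), -1))) (Function('U')(P, q) = Mul(4, Add(Mul(q, Pow(Add(Mul(q, -3), Add(2, Mul(-1, P))), -1)), Mul(-23, Pow(q, -1)))) = Mul(4, Add(Mul(q, Pow(Add(Mul(-3, q), Add(2, Mul(-1, P))), -1)), Mul(-23, Pow(q, -1)))) = Mul(4, Add(Mul(q, Pow(Add(2, Mul(-1, P), Mul(-3, q)), -1)), Mul(-23, Pow(q, -1)))) = Mul(4, Add(Mul(-23, Pow(q, -1)), Mul(q, Pow(Add(2, Mul(-1, P), Mul(-3, q)), -1)))) = Add(Mul(-92, Pow(q, -1)), Mul(4, q, Pow(Add(2, Mul(-1, P), Mul(-3, q)), -1))))
Mul(-1, Function('U')(118, Mul(3, -26))) = Mul(-1, Mul(4, Pow(Mul(3, -26), -1), Pow(Add(-2, 118, Mul(3, Mul(3, -26))), -1), Add(46, Mul(-1, Pow(Mul(3, -26), 2)), Mul(-69, Mul(3, -26)), Mul(-23, 118)))) = Mul(-1, Mul(4, Pow(-78, -1), Pow(Add(-2, 118, Mul(3, -78)), -1), Add(46, Mul(-1, Pow(-78, 2)), Mul(-69, -78), -2714))) = Mul(-1, Mul(4, Rational(-1, 78), Pow(Add(-2, 118, -234), -1), Add(46, Mul(-1, 6084), 5382, -2714))) = Mul(-1, Mul(4, Rational(-1, 78), Pow(-118, -1), Add(46, -6084, 5382, -2714))) = Mul(-1, Mul(4, Rational(-1, 78), Rational(-1, 118), -3370)) = Mul(-1, Rational(-3370, 2301)) = Rational(3370, 2301)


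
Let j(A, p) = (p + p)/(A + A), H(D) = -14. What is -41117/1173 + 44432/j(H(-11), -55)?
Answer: 727400869/64515 ≈ 11275.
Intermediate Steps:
j(A, p) = p/A (j(A, p) = (2*p)/((2*A)) = (2*p)*(1/(2*A)) = p/A)
-41117/1173 + 44432/j(H(-11), -55) = -41117/1173 + 44432/((-55/(-14))) = -41117*1/1173 + 44432/((-55*(-1/14))) = -41117/1173 + 44432/(55/14) = -41117/1173 + 44432*(14/55) = -41117/1173 + 622048/55 = 727400869/64515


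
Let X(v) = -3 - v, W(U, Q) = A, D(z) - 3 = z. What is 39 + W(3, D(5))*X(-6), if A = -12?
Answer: 3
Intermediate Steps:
D(z) = 3 + z
W(U, Q) = -12
39 + W(3, D(5))*X(-6) = 39 - 12*(-3 - 1*(-6)) = 39 - 12*(-3 + 6) = 39 - 12*3 = 39 - 36 = 3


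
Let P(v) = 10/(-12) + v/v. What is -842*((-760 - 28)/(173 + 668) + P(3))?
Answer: 1636427/2523 ≈ 648.60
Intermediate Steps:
P(v) = ⅙ (P(v) = 10*(-1/12) + 1 = -⅚ + 1 = ⅙)
-842*((-760 - 28)/(173 + 668) + P(3)) = -842*((-760 - 28)/(173 + 668) + ⅙) = -842*(-788/841 + ⅙) = -842*(-3887/5046) = 1636427/2523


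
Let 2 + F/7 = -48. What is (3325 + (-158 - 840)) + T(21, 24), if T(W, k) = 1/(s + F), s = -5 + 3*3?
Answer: 805141/346 ≈ 2327.0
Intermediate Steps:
F = -350 (F = -14 + 7*(-48) = -14 - 336 = -350)
s = 4 (s = -5 + 9 = 4)
T(W, k) = -1/346 (T(W, k) = 1/(4 - 350) = 1/(-346) = -1/346)
(3325 + (-158 - 840)) + T(21, 24) = (3325 + (-158 - 840)) - 1/346 = (3325 - 998) - 1/346 = 2327 - 1/346 = 805141/346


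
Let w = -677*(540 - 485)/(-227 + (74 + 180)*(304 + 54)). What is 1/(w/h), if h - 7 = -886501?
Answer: 16081887654/7447 ≈ 2.1595e+6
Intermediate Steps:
h = -886494 (h = 7 - 886501 = -886494)
w = -7447/18141 (w = -37235/(-227 + 254*358) = -37235/(-227 + 90932) = -37235/90705 = -677*11/18141 = -7447/18141 ≈ -0.41051)
1/(w/h) = 1/(-7447/18141/(-886494)) = 1/(-7447/18141*(-1/886494)) = 1/(7447/16081887654) = 16081887654/7447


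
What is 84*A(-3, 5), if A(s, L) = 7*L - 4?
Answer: 2604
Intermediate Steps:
A(s, L) = -4 + 7*L
84*A(-3, 5) = 84*(-4 + 7*5) = 84*(-4 + 35) = 84*31 = 2604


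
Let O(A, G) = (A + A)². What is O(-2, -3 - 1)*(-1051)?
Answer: -16816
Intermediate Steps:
O(A, G) = 4*A² (O(A, G) = (2*A)² = 4*A²)
O(-2, -3 - 1)*(-1051) = (4*(-2)²)*(-1051) = (4*4)*(-1051) = 16*(-1051) = -16816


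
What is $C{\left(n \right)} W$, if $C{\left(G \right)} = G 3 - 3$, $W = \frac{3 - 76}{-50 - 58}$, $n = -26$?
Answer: $- \frac{219}{4} \approx -54.75$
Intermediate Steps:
$W = \frac{73}{108}$ ($W = - \frac{73}{-108} = \left(-73\right) \left(- \frac{1}{108}\right) = \frac{73}{108} \approx 0.67593$)
$C{\left(G \right)} = -3 + 3 G$ ($C{\left(G \right)} = 3 G - 3 = -3 + 3 G$)
$C{\left(n \right)} W = \left(-3 + 3 \left(-26\right)\right) \frac{73}{108} = \left(-3 - 78\right) \frac{73}{108} = \left(-81\right) \frac{73}{108} = - \frac{219}{4}$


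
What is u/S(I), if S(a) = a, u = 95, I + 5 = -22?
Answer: -95/27 ≈ -3.5185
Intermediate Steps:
I = -27 (I = -5 - 22 = -27)
u/S(I) = 95/(-27) = 95*(-1/27) = -95/27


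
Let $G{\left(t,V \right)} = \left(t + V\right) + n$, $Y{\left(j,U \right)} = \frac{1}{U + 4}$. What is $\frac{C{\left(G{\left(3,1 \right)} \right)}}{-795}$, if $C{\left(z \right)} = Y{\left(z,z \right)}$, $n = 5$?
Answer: $- \frac{1}{10335} \approx -9.6759 \cdot 10^{-5}$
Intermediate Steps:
$Y{\left(j,U \right)} = \frac{1}{4 + U}$
$G{\left(t,V \right)} = 5 + V + t$ ($G{\left(t,V \right)} = \left(t + V\right) + 5 = \left(V + t\right) + 5 = 5 + V + t$)
$C{\left(z \right)} = \frac{1}{4 + z}$
$\frac{C{\left(G{\left(3,1 \right)} \right)}}{-795} = \frac{1}{\left(4 + \left(5 + 1 + 3\right)\right) \left(-795\right)} = \frac{1}{4 + 9} \left(- \frac{1}{795}\right) = \frac{1}{13} \left(- \frac{1}{795}\right) = - \frac{1}{10335}$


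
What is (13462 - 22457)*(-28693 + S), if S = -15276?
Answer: 395501155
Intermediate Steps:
(13462 - 22457)*(-28693 + S) = (13462 - 22457)*(-28693 - 15276) = -8995*(-43969) = 395501155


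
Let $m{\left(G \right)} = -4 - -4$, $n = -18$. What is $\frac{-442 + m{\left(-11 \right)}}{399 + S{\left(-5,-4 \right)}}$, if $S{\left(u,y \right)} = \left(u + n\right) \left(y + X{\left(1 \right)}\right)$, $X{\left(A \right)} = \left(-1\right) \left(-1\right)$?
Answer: $- \frac{17}{18} \approx -0.94444$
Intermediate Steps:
$m{\left(G \right)} = 0$ ($m{\left(G \right)} = -4 + 4 = 0$)
$X{\left(A \right)} = 1$
$S{\left(u,y \right)} = \left(1 + y\right) \left(-18 + u\right)$ ($S{\left(u,y \right)} = \left(u - 18\right) \left(y + 1\right) = \left(-18 + u\right) \left(1 + y\right) = \left(1 + y\right) \left(-18 + u\right)$)
$\frac{-442 + m{\left(-11 \right)}}{399 + S{\left(-5,-4 \right)}} = \frac{-442 + 0}{399 - -69} = - \frac{442}{399 + \left(-18 - 5 + 72 + 20\right)} = - \frac{442}{399 + 69} = - \frac{442}{468} = \left(-442\right) \frac{1}{468} = - \frac{17}{18}$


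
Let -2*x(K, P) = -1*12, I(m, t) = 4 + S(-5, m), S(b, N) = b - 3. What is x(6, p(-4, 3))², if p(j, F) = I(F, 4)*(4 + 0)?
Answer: 36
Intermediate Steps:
S(b, N) = -3 + b
I(m, t) = -4 (I(m, t) = 4 + (-3 - 5) = 4 - 8 = -4)
p(j, F) = -16 (p(j, F) = -4*(4 + 0) = -4*4 = -16)
x(K, P) = 6 (x(K, P) = -(-1)*12/2 = -½*(-12) = 6)
x(6, p(-4, 3))² = 6² = 36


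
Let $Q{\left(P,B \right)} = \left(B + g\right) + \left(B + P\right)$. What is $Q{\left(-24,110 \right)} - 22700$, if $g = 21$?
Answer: $-22483$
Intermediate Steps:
$Q{\left(P,B \right)} = 21 + P + 2 B$ ($Q{\left(P,B \right)} = \left(B + 21\right) + \left(B + P\right) = \left(21 + B\right) + \left(B + P\right) = 21 + P + 2 B$)
$Q{\left(-24,110 \right)} - 22700 = \left(21 - 24 + 2 \cdot 110\right) - 22700 = \left(21 - 24 + 220\right) - 22700 = 217 - 22700 = -22483$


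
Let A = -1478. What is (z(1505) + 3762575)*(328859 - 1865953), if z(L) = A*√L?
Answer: -5783431457050 + 2271824932*√1505 ≈ -5.6953e+12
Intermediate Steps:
z(L) = -1478*√L
(z(1505) + 3762575)*(328859 - 1865953) = (-1478*√1505 + 3762575)*(328859 - 1865953) = (3762575 - 1478*√1505)*(-1537094) = -5783431457050 + 2271824932*√1505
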